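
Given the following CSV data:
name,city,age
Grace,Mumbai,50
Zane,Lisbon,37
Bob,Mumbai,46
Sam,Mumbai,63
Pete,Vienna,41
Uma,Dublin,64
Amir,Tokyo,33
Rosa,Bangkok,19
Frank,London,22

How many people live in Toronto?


Scanning city column for 'Toronto':
Total matches: 0

ANSWER: 0


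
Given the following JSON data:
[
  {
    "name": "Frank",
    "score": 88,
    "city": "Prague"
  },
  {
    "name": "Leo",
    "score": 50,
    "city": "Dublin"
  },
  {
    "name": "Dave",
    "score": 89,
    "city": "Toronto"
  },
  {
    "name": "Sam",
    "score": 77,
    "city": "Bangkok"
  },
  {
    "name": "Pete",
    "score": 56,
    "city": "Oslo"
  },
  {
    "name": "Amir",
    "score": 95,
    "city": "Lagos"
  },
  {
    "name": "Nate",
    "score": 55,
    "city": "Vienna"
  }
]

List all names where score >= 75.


Filtering records where score >= 75:
  Frank (score=88) -> YES
  Leo (score=50) -> no
  Dave (score=89) -> YES
  Sam (score=77) -> YES
  Pete (score=56) -> no
  Amir (score=95) -> YES
  Nate (score=55) -> no


ANSWER: Frank, Dave, Sam, Amir


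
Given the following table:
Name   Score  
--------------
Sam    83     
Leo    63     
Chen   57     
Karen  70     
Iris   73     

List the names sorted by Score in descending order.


Sorting by Score (descending):
  Sam: 83
  Iris: 73
  Karen: 70
  Leo: 63
  Chen: 57


ANSWER: Sam, Iris, Karen, Leo, Chen


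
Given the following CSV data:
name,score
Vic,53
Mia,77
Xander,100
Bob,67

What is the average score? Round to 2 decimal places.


Scores: 53, 77, 100, 67
Sum = 297
Count = 4
Average = 297 / 4 = 74.25

ANSWER: 74.25


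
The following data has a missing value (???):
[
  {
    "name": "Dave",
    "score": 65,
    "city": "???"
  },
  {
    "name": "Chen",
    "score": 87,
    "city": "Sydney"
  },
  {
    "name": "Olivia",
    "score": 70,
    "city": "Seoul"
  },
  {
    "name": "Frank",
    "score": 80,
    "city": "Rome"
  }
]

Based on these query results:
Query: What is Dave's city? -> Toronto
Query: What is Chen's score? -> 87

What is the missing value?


The missing value is Dave's city
From query: Dave's city = Toronto

ANSWER: Toronto


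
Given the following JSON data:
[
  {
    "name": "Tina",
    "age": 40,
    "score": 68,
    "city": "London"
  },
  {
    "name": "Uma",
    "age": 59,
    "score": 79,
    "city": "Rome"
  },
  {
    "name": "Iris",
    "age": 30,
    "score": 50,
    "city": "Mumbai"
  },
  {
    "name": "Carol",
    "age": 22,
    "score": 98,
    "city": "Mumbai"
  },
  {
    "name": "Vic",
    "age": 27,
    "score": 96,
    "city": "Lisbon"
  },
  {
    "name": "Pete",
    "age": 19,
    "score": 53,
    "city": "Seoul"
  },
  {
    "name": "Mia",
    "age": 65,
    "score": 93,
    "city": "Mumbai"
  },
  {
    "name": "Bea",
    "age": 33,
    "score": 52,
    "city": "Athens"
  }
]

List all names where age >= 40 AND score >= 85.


Checking both conditions:
  Tina (age=40, score=68) -> no
  Uma (age=59, score=79) -> no
  Iris (age=30, score=50) -> no
  Carol (age=22, score=98) -> no
  Vic (age=27, score=96) -> no
  Pete (age=19, score=53) -> no
  Mia (age=65, score=93) -> YES
  Bea (age=33, score=52) -> no


ANSWER: Mia


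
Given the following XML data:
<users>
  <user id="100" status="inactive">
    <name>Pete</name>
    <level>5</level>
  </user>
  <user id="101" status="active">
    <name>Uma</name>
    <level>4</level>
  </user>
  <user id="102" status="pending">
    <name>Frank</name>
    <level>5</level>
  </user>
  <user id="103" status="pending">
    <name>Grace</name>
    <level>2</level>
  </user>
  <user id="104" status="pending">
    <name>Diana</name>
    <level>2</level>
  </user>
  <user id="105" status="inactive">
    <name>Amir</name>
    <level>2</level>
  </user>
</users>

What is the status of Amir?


Finding user with name = Amir
user id="105" status="inactive"

ANSWER: inactive


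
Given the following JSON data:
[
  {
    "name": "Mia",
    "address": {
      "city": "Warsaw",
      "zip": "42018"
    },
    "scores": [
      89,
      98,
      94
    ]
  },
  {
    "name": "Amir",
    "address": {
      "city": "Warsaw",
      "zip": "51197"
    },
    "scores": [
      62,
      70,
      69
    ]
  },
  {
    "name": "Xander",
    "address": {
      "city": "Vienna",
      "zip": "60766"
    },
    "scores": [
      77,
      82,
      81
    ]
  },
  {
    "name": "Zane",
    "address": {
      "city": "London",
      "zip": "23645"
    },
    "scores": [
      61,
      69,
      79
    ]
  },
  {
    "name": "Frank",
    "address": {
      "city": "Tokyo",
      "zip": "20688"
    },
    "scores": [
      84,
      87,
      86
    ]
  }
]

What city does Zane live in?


Path: records[3].address.city
Value: London

ANSWER: London


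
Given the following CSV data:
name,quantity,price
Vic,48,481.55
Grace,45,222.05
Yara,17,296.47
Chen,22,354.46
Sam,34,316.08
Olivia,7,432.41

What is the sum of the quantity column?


Values in 'quantity' column:
  Row 1: 48
  Row 2: 45
  Row 3: 17
  Row 4: 22
  Row 5: 34
  Row 6: 7
Sum = 48 + 45 + 17 + 22 + 34 + 7 = 173

ANSWER: 173


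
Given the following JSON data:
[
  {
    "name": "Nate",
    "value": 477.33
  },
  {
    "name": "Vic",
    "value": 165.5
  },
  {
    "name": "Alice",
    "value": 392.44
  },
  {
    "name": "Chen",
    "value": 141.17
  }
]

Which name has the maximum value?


Comparing values:
  Nate: 477.33
  Vic: 165.5
  Alice: 392.44
  Chen: 141.17
Maximum: Nate (477.33)

ANSWER: Nate


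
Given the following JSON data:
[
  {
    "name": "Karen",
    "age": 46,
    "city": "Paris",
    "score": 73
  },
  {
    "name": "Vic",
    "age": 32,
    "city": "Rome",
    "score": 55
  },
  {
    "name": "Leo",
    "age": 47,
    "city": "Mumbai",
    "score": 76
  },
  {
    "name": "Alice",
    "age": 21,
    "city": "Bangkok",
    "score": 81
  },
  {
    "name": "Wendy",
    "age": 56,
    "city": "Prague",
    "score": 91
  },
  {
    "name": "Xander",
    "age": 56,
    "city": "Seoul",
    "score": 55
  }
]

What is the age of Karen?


Looking up record where name = Karen
Record index: 0
Field 'age' = 46

ANSWER: 46


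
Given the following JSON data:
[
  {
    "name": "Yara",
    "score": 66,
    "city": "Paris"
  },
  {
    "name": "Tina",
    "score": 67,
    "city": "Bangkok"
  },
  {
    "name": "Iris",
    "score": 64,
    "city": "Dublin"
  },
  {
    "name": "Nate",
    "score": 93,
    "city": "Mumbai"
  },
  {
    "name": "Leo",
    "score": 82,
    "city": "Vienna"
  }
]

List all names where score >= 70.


Filtering records where score >= 70:
  Yara (score=66) -> no
  Tina (score=67) -> no
  Iris (score=64) -> no
  Nate (score=93) -> YES
  Leo (score=82) -> YES


ANSWER: Nate, Leo


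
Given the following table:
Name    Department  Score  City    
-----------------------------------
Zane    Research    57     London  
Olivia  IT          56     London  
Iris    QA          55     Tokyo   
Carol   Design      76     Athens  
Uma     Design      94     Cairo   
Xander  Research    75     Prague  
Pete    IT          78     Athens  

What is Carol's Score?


Row 4: Carol
Score = 76

ANSWER: 76


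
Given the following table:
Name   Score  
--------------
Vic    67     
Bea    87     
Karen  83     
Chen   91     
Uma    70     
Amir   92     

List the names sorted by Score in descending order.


Sorting by Score (descending):
  Amir: 92
  Chen: 91
  Bea: 87
  Karen: 83
  Uma: 70
  Vic: 67


ANSWER: Amir, Chen, Bea, Karen, Uma, Vic


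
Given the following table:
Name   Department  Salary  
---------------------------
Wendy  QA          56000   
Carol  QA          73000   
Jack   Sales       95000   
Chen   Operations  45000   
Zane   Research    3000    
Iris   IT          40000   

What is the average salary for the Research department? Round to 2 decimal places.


Research department members:
  Zane: 3000
Sum = 3000
Count = 1
Average = 3000 / 1 = 3000.00

ANSWER: 3000.00


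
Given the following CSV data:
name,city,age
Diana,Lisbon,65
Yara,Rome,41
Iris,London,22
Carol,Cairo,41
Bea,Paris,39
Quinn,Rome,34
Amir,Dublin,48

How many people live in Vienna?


Scanning city column for 'Vienna':
Total matches: 0

ANSWER: 0


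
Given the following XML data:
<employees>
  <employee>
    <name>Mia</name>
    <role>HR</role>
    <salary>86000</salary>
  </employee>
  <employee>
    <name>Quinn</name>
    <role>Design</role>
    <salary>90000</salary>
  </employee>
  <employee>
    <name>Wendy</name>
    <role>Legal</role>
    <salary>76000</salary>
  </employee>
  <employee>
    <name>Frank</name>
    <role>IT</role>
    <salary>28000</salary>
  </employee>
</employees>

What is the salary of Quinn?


Searching for <employee> with <name>Quinn</name>
Found at position 2
<salary>90000</salary>

ANSWER: 90000


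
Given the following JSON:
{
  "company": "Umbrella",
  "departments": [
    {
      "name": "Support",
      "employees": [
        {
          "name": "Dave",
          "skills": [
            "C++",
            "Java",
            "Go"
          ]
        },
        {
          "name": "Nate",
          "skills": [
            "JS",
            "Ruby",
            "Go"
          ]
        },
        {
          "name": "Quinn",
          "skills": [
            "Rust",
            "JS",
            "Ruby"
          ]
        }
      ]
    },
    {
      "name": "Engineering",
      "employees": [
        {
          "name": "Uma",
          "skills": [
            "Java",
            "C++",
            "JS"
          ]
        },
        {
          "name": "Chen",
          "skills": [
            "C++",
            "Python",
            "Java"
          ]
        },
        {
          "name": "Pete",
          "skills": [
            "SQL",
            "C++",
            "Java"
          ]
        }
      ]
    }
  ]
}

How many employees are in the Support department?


Path: departments[0].employees
Count: 3

ANSWER: 3


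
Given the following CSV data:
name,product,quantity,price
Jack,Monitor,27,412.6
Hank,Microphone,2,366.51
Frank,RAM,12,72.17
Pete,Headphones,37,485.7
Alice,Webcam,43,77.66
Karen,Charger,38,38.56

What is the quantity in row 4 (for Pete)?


Row 4: Pete
Column 'quantity' = 37

ANSWER: 37


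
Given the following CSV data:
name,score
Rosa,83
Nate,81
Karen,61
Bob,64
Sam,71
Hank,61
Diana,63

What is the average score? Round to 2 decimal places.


Scores: 83, 81, 61, 64, 71, 61, 63
Sum = 484
Count = 7
Average = 484 / 7 = 69.14

ANSWER: 69.14


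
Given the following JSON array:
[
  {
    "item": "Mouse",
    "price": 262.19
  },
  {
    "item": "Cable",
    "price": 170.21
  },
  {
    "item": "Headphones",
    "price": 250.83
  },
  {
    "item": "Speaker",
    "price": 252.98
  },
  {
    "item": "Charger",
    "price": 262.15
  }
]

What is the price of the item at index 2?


Array index 2 -> Headphones
price = 250.83

ANSWER: 250.83


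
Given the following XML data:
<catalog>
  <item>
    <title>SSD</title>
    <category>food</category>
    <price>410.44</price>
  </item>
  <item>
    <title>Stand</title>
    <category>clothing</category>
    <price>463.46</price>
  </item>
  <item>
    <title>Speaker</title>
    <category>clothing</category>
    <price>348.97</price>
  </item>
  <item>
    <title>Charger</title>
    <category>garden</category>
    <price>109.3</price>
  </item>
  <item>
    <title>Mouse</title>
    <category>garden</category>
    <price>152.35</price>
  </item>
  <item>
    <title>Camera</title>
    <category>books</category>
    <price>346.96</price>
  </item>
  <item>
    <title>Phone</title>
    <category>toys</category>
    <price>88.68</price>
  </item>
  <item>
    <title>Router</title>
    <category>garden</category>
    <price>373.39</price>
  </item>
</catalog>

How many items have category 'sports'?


Scanning <item> elements for <category>sports</category>:
Count: 0

ANSWER: 0


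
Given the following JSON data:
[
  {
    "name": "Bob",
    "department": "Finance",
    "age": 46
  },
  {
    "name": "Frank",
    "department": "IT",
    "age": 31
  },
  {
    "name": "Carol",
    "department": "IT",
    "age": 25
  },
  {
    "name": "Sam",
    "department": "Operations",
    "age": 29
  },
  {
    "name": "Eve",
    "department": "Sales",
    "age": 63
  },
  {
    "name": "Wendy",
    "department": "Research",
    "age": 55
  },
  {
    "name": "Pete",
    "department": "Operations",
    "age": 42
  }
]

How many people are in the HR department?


Scanning records for department = HR
  No matches found
Count: 0

ANSWER: 0


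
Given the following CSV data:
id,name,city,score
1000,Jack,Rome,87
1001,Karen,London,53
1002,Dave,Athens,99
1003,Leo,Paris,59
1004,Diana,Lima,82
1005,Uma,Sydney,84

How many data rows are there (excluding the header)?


Counting rows (excluding header):
Header: id,name,city,score
Data rows: 6

ANSWER: 6


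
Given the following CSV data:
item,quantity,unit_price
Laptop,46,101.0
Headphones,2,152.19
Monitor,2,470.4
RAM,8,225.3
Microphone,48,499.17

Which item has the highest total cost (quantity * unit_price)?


Computing row totals:
  Laptop: 4646.0
  Headphones: 304.38
  Monitor: 940.8
  RAM: 1802.4
  Microphone: 23960.16
Maximum: Microphone (23960.16)

ANSWER: Microphone


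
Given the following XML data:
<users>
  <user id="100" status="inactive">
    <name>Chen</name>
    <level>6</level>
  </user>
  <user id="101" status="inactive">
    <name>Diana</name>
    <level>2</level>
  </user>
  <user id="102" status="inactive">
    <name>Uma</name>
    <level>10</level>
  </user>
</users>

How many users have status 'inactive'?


Counting users with status='inactive':
  Chen (id=100) -> MATCH
  Diana (id=101) -> MATCH
  Uma (id=102) -> MATCH
Count: 3

ANSWER: 3


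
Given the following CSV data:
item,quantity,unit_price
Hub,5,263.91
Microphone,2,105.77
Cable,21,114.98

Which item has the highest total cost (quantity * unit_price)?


Computing row totals:
  Hub: 1319.55
  Microphone: 211.54
  Cable: 2414.58
Maximum: Cable (2414.58)

ANSWER: Cable


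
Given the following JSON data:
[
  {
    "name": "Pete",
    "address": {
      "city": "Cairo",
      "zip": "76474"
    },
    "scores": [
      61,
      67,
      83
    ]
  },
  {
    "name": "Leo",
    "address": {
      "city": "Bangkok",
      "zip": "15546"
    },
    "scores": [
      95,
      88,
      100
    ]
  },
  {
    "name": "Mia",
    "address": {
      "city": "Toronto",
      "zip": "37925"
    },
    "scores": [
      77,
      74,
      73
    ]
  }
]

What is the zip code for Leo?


Path: records[1].address.zip
Value: 15546

ANSWER: 15546


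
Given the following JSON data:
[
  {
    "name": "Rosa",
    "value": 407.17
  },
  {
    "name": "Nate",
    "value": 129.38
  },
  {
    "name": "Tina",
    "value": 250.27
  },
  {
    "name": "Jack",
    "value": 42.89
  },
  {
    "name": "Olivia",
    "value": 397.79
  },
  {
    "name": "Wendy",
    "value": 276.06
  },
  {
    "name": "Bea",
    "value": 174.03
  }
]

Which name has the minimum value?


Comparing values:
  Rosa: 407.17
  Nate: 129.38
  Tina: 250.27
  Jack: 42.89
  Olivia: 397.79
  Wendy: 276.06
  Bea: 174.03
Minimum: Jack (42.89)

ANSWER: Jack


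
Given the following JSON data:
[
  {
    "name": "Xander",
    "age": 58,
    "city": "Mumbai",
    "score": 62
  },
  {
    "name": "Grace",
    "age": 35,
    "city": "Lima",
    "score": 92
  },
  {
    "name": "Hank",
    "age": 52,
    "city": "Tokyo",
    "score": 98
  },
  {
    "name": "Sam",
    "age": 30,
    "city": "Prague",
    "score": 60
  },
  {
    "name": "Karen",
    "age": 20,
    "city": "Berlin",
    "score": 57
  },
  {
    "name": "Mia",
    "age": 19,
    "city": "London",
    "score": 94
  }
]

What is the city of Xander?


Looking up record where name = Xander
Record index: 0
Field 'city' = Mumbai

ANSWER: Mumbai


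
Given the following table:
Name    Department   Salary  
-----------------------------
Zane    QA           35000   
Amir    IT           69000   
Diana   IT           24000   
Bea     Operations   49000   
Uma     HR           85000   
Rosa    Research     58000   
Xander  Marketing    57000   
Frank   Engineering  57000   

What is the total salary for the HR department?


HR department members:
  Uma: 85000
Total = 85000 = 85000

ANSWER: 85000


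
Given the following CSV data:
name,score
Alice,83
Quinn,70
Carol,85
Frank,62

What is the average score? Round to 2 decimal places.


Scores: 83, 70, 85, 62
Sum = 300
Count = 4
Average = 300 / 4 = 75.00

ANSWER: 75.00


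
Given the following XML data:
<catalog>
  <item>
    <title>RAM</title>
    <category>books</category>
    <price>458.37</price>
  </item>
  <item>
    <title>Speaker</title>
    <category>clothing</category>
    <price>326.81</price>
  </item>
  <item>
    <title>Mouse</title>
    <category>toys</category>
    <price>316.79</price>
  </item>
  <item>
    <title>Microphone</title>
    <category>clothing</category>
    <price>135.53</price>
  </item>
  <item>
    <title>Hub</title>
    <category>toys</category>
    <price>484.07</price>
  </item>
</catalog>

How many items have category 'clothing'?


Scanning <item> elements for <category>clothing</category>:
  Item 2: Speaker -> MATCH
  Item 4: Microphone -> MATCH
Count: 2

ANSWER: 2


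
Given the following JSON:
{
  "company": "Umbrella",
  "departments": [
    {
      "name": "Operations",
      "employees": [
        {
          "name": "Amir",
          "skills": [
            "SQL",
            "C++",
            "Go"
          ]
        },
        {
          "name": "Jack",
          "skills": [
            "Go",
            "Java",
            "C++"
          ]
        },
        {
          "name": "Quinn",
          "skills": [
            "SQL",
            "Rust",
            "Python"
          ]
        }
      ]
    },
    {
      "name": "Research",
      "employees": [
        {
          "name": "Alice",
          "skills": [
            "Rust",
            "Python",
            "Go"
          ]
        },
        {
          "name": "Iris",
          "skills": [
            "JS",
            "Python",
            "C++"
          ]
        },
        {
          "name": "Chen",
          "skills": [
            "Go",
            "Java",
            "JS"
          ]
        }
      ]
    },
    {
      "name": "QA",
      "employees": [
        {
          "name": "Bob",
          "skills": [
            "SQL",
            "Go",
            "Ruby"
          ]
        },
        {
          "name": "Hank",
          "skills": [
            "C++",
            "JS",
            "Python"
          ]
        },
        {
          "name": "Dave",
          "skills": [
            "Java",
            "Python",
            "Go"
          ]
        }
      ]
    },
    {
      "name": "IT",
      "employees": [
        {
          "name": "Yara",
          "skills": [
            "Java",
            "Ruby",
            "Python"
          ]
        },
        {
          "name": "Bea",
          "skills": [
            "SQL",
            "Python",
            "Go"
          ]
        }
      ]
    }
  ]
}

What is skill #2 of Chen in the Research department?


Path: departments[1].employees[2].skills[1]
Value: Java

ANSWER: Java


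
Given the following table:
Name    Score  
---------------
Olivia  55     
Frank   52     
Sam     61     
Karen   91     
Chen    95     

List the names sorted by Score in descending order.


Sorting by Score (descending):
  Chen: 95
  Karen: 91
  Sam: 61
  Olivia: 55
  Frank: 52


ANSWER: Chen, Karen, Sam, Olivia, Frank


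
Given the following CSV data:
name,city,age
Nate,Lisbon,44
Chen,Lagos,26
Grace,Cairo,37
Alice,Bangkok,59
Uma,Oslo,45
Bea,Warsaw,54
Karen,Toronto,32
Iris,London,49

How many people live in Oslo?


Scanning city column for 'Oslo':
  Row 5: Uma -> MATCH
Total matches: 1

ANSWER: 1


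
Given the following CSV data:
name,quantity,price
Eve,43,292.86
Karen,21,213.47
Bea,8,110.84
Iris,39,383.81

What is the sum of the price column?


Values in 'price' column:
  Row 1: 292.86
  Row 2: 213.47
  Row 3: 110.84
  Row 4: 383.81
Sum = 292.86 + 213.47 + 110.84 + 383.81 = 1000.98

ANSWER: 1000.98


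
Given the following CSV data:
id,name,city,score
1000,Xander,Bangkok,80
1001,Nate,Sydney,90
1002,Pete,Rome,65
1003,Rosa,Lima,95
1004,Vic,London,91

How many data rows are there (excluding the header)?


Counting rows (excluding header):
Header: id,name,city,score
Data rows: 5

ANSWER: 5


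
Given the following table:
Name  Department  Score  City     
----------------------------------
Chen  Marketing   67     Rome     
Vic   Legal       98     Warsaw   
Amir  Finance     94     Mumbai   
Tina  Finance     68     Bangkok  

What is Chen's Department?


Row 1: Chen
Department = Marketing

ANSWER: Marketing


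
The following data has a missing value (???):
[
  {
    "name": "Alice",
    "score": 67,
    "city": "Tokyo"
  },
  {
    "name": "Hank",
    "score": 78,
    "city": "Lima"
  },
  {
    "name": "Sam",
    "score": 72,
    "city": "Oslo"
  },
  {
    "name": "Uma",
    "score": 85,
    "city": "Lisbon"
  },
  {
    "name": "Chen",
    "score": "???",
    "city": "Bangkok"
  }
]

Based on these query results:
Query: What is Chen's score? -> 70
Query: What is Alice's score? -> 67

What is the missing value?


The missing value is Chen's score
From query: Chen's score = 70

ANSWER: 70


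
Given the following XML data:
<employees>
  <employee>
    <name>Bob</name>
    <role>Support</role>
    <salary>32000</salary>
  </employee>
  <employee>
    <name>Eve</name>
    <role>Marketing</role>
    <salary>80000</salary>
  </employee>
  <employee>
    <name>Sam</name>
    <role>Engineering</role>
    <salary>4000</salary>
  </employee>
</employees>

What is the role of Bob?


Searching for <employee> with <name>Bob</name>
Found at position 1
<role>Support</role>

ANSWER: Support


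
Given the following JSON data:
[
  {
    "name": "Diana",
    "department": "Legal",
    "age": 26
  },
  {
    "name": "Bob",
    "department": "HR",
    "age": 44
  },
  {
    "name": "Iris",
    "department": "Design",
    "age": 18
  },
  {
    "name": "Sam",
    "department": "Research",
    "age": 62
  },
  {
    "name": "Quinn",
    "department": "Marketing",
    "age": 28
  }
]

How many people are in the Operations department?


Scanning records for department = Operations
  No matches found
Count: 0

ANSWER: 0


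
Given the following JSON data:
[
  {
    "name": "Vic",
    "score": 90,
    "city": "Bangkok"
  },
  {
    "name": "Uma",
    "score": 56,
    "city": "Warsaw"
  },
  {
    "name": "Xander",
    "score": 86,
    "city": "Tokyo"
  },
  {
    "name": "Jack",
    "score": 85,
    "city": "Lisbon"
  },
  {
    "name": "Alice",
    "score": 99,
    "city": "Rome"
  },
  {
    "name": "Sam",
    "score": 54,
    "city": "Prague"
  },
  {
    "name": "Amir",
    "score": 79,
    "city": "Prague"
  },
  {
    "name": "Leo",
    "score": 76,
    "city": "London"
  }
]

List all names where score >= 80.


Filtering records where score >= 80:
  Vic (score=90) -> YES
  Uma (score=56) -> no
  Xander (score=86) -> YES
  Jack (score=85) -> YES
  Alice (score=99) -> YES
  Sam (score=54) -> no
  Amir (score=79) -> no
  Leo (score=76) -> no


ANSWER: Vic, Xander, Jack, Alice


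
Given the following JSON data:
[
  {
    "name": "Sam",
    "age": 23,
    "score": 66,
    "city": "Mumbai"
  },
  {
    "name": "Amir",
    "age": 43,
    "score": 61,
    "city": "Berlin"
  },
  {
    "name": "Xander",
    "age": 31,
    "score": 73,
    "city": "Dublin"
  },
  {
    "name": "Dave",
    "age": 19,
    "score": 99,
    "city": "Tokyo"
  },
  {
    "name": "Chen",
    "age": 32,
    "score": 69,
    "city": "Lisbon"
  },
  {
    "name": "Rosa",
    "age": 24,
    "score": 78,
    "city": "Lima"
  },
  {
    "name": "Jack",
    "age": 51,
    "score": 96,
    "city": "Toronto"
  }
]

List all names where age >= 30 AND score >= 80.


Checking both conditions:
  Sam (age=23, score=66) -> no
  Amir (age=43, score=61) -> no
  Xander (age=31, score=73) -> no
  Dave (age=19, score=99) -> no
  Chen (age=32, score=69) -> no
  Rosa (age=24, score=78) -> no
  Jack (age=51, score=96) -> YES


ANSWER: Jack


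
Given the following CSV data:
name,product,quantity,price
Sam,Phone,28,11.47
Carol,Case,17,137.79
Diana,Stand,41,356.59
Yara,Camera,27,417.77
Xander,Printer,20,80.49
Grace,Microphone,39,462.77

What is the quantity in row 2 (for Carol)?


Row 2: Carol
Column 'quantity' = 17

ANSWER: 17


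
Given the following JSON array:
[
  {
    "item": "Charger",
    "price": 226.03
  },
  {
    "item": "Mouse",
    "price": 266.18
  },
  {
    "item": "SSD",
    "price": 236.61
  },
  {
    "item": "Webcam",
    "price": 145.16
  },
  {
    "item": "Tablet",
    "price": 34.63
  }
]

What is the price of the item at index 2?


Array index 2 -> SSD
price = 236.61

ANSWER: 236.61


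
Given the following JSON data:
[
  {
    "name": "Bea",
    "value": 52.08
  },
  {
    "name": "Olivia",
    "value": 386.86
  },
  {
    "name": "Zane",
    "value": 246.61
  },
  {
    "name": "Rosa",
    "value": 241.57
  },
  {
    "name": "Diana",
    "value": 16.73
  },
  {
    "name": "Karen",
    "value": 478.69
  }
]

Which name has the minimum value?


Comparing values:
  Bea: 52.08
  Olivia: 386.86
  Zane: 246.61
  Rosa: 241.57
  Diana: 16.73
  Karen: 478.69
Minimum: Diana (16.73)

ANSWER: Diana


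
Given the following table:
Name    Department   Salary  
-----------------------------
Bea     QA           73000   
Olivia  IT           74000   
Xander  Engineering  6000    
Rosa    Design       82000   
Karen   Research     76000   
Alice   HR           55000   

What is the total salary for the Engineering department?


Engineering department members:
  Xander: 6000
Total = 6000 = 6000

ANSWER: 6000


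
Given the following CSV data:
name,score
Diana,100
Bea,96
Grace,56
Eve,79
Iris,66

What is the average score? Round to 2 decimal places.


Scores: 100, 96, 56, 79, 66
Sum = 397
Count = 5
Average = 397 / 5 = 79.40

ANSWER: 79.40


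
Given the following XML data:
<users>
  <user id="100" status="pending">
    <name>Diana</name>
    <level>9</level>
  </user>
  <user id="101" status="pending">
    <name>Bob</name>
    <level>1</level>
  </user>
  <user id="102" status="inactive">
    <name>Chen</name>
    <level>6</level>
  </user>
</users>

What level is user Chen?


Finding user: Chen
<level>6</level>

ANSWER: 6


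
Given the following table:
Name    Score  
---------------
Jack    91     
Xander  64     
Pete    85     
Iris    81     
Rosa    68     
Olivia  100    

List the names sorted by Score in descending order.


Sorting by Score (descending):
  Olivia: 100
  Jack: 91
  Pete: 85
  Iris: 81
  Rosa: 68
  Xander: 64


ANSWER: Olivia, Jack, Pete, Iris, Rosa, Xander


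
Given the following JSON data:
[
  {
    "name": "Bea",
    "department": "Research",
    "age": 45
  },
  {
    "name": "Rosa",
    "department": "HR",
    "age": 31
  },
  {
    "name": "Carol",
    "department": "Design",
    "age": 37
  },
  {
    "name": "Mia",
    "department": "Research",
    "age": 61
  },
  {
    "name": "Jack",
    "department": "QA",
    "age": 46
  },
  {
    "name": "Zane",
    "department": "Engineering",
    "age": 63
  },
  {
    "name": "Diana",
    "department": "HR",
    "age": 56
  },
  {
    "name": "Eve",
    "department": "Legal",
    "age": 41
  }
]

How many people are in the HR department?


Scanning records for department = HR
  Record 1: Rosa
  Record 6: Diana
Count: 2

ANSWER: 2


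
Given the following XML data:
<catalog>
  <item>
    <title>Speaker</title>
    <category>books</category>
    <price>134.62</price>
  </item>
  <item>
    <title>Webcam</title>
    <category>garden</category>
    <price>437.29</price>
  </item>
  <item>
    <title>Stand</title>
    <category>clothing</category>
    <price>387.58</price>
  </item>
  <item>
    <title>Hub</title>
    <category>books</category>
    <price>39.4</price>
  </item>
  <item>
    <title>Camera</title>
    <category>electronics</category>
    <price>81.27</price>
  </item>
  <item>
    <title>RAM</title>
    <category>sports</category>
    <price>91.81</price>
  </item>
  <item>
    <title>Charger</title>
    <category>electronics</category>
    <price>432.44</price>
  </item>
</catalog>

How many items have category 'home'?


Scanning <item> elements for <category>home</category>:
Count: 0

ANSWER: 0


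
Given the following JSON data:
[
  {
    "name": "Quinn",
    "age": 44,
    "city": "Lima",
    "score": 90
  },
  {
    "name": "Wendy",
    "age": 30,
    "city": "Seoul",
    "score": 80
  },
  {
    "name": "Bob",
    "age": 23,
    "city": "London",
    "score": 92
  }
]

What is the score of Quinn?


Looking up record where name = Quinn
Record index: 0
Field 'score' = 90

ANSWER: 90


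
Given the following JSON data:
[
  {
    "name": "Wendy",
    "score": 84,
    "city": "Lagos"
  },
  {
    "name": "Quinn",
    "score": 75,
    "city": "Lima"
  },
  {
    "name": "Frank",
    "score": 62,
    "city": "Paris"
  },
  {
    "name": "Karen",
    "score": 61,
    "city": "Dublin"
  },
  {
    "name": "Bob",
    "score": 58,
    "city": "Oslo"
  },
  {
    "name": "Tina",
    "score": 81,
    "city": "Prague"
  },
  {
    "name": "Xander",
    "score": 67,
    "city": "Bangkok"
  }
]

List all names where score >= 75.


Filtering records where score >= 75:
  Wendy (score=84) -> YES
  Quinn (score=75) -> YES
  Frank (score=62) -> no
  Karen (score=61) -> no
  Bob (score=58) -> no
  Tina (score=81) -> YES
  Xander (score=67) -> no


ANSWER: Wendy, Quinn, Tina


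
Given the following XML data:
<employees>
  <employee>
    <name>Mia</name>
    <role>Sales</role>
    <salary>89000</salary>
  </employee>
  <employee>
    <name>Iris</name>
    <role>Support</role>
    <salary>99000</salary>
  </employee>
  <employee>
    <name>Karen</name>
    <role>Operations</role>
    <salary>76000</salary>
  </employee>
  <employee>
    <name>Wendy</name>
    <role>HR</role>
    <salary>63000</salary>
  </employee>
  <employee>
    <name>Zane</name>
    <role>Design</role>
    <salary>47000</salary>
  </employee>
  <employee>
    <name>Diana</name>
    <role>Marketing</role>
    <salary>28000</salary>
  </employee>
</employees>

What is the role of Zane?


Searching for <employee> with <name>Zane</name>
Found at position 5
<role>Design</role>

ANSWER: Design


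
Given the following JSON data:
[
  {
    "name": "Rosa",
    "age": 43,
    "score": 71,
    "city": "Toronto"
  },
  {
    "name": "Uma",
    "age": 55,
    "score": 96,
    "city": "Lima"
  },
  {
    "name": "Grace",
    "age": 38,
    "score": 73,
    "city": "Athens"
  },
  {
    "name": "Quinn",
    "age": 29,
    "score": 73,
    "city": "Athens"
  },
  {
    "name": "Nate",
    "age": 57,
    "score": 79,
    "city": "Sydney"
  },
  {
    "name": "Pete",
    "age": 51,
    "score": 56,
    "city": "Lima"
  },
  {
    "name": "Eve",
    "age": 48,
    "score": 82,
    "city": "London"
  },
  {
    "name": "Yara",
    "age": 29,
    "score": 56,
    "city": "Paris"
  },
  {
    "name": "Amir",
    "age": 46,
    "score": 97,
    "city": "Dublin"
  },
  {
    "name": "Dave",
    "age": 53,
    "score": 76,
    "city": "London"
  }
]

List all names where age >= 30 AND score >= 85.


Checking both conditions:
  Rosa (age=43, score=71) -> no
  Uma (age=55, score=96) -> YES
  Grace (age=38, score=73) -> no
  Quinn (age=29, score=73) -> no
  Nate (age=57, score=79) -> no
  Pete (age=51, score=56) -> no
  Eve (age=48, score=82) -> no
  Yara (age=29, score=56) -> no
  Amir (age=46, score=97) -> YES
  Dave (age=53, score=76) -> no


ANSWER: Uma, Amir


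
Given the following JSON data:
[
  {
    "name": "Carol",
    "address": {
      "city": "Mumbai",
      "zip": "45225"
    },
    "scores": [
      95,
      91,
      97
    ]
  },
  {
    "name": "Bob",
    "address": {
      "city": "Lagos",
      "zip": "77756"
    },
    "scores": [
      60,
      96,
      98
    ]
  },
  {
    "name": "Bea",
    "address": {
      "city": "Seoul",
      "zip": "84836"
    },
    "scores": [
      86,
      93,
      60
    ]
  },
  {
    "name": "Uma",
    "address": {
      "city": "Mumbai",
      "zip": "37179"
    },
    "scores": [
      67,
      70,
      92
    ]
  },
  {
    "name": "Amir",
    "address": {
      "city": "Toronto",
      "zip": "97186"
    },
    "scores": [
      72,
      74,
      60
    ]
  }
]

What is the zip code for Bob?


Path: records[1].address.zip
Value: 77756

ANSWER: 77756


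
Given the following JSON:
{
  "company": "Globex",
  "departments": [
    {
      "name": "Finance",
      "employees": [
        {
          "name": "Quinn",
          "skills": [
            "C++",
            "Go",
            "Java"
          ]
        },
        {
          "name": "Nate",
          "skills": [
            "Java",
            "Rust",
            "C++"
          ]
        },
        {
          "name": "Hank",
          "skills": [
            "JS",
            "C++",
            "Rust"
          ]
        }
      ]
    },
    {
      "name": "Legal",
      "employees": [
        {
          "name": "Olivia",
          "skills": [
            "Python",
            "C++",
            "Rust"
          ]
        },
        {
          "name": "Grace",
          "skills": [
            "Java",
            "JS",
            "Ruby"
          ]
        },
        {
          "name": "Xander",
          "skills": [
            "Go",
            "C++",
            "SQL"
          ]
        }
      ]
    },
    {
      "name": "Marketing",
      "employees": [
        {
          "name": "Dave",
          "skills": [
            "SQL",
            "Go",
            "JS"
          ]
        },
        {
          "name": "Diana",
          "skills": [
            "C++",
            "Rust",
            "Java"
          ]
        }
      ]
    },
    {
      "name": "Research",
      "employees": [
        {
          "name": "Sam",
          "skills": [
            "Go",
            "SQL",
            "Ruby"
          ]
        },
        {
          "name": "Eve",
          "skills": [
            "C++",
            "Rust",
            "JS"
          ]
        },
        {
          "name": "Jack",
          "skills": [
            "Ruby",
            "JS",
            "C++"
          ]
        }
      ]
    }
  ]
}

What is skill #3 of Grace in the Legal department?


Path: departments[1].employees[1].skills[2]
Value: Ruby

ANSWER: Ruby


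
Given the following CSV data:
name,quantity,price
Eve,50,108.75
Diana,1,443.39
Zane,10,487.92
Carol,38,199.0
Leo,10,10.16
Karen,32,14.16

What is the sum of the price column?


Values in 'price' column:
  Row 1: 108.75
  Row 2: 443.39
  Row 3: 487.92
  Row 4: 199.0
  Row 5: 10.16
  Row 6: 14.16
Sum = 108.75 + 443.39 + 487.92 + 199.0 + 10.16 + 14.16 = 1263.38

ANSWER: 1263.38


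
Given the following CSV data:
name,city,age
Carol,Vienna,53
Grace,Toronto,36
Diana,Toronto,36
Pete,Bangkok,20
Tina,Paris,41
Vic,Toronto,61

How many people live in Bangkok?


Scanning city column for 'Bangkok':
  Row 4: Pete -> MATCH
Total matches: 1

ANSWER: 1


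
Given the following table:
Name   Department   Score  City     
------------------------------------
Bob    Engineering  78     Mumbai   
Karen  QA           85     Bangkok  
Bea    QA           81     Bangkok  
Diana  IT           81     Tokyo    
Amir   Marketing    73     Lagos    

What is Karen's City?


Row 2: Karen
City = Bangkok

ANSWER: Bangkok


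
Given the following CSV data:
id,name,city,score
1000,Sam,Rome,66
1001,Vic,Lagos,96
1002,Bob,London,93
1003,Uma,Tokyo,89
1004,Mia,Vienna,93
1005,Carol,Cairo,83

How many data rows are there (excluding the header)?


Counting rows (excluding header):
Header: id,name,city,score
Data rows: 6

ANSWER: 6


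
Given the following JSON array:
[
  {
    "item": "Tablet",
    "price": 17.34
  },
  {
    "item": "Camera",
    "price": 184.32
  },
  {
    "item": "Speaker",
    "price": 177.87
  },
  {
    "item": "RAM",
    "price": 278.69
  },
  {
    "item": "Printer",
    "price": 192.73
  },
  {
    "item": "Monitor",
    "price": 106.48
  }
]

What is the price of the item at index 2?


Array index 2 -> Speaker
price = 177.87

ANSWER: 177.87


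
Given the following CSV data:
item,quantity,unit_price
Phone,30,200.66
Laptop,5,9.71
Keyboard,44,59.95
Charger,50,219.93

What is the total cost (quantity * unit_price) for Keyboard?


Row: Keyboard
quantity = 44
unit_price = 59.95
total = 44 * 59.95 = 2637.8

ANSWER: 2637.8


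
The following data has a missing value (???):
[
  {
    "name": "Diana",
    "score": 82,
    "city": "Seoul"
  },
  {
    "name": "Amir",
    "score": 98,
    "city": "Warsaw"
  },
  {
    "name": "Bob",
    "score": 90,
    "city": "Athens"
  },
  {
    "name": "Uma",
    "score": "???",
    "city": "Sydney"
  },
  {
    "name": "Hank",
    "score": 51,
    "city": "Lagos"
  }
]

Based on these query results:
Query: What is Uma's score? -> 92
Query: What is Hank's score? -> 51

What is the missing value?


The missing value is Uma's score
From query: Uma's score = 92

ANSWER: 92


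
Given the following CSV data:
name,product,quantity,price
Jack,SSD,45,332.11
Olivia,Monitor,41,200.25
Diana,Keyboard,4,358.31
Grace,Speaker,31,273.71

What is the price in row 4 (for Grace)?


Row 4: Grace
Column 'price' = 273.71

ANSWER: 273.71


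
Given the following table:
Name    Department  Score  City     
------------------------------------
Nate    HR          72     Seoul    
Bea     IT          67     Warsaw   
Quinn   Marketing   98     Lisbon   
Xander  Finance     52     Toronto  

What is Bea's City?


Row 2: Bea
City = Warsaw

ANSWER: Warsaw


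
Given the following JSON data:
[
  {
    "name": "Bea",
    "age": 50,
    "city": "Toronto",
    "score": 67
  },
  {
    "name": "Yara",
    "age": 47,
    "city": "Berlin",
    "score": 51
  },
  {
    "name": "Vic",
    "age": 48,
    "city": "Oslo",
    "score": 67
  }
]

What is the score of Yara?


Looking up record where name = Yara
Record index: 1
Field 'score' = 51

ANSWER: 51


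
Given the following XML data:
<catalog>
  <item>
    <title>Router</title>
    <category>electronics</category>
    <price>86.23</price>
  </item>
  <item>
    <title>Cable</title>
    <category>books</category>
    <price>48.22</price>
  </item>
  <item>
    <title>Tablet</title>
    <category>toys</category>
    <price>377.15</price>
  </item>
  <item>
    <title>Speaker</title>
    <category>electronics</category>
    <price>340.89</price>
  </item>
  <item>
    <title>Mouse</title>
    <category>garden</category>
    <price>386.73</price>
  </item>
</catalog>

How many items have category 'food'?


Scanning <item> elements for <category>food</category>:
Count: 0

ANSWER: 0


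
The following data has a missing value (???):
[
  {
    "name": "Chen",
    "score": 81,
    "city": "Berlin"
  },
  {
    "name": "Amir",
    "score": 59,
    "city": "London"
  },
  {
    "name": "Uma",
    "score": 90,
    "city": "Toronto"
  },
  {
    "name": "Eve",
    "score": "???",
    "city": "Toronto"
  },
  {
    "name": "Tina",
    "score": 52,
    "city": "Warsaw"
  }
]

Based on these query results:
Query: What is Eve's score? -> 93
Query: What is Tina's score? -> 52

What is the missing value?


The missing value is Eve's score
From query: Eve's score = 93

ANSWER: 93


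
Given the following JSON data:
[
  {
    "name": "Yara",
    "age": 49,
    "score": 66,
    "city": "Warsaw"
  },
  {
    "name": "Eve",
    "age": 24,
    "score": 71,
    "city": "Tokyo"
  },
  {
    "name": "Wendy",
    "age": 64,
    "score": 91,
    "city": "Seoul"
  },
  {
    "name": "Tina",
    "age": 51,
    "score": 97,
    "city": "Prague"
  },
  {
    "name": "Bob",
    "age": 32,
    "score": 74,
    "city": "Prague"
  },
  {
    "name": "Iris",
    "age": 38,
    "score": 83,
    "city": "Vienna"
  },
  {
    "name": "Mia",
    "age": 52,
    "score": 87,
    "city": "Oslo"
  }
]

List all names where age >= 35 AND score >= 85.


Checking both conditions:
  Yara (age=49, score=66) -> no
  Eve (age=24, score=71) -> no
  Wendy (age=64, score=91) -> YES
  Tina (age=51, score=97) -> YES
  Bob (age=32, score=74) -> no
  Iris (age=38, score=83) -> no
  Mia (age=52, score=87) -> YES


ANSWER: Wendy, Tina, Mia
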